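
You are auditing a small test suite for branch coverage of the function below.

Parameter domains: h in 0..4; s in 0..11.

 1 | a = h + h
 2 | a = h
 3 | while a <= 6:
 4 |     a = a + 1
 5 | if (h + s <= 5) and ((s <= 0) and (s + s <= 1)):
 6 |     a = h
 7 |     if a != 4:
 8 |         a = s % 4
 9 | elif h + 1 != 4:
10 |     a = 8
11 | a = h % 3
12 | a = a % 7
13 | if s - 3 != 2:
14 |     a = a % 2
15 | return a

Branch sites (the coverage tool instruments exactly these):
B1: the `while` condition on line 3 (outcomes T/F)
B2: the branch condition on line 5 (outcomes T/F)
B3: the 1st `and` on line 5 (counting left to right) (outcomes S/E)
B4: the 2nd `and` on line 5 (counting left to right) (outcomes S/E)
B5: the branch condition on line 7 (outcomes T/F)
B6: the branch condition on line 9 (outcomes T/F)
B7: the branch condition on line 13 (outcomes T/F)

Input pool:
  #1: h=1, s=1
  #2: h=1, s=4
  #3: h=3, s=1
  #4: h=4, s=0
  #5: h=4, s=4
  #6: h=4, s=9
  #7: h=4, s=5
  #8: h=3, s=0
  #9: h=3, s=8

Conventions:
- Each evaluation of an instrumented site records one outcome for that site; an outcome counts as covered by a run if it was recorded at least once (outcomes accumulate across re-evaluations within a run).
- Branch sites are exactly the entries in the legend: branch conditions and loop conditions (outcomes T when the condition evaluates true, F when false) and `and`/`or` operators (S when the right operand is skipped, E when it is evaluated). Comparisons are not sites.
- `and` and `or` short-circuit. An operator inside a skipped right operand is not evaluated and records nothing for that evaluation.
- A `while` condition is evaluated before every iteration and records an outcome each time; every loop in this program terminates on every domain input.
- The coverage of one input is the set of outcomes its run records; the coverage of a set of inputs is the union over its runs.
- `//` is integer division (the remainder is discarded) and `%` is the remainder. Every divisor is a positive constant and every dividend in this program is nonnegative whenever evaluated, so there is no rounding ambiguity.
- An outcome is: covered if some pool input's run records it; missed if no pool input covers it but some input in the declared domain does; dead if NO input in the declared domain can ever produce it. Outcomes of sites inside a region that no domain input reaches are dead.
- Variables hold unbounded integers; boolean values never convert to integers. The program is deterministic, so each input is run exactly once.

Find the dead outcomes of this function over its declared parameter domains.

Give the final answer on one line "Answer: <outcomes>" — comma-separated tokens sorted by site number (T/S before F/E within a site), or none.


sweeping the full domain (60 inputs) for each outcome:
  reachable outcomes have witnesses, e.g. B1=T (e.g. h=0, s=0), B1=F (e.g. h=0, s=0), B2=T (e.g. h=0, s=0), B2=F (e.g. h=0, s=1)
Answer: none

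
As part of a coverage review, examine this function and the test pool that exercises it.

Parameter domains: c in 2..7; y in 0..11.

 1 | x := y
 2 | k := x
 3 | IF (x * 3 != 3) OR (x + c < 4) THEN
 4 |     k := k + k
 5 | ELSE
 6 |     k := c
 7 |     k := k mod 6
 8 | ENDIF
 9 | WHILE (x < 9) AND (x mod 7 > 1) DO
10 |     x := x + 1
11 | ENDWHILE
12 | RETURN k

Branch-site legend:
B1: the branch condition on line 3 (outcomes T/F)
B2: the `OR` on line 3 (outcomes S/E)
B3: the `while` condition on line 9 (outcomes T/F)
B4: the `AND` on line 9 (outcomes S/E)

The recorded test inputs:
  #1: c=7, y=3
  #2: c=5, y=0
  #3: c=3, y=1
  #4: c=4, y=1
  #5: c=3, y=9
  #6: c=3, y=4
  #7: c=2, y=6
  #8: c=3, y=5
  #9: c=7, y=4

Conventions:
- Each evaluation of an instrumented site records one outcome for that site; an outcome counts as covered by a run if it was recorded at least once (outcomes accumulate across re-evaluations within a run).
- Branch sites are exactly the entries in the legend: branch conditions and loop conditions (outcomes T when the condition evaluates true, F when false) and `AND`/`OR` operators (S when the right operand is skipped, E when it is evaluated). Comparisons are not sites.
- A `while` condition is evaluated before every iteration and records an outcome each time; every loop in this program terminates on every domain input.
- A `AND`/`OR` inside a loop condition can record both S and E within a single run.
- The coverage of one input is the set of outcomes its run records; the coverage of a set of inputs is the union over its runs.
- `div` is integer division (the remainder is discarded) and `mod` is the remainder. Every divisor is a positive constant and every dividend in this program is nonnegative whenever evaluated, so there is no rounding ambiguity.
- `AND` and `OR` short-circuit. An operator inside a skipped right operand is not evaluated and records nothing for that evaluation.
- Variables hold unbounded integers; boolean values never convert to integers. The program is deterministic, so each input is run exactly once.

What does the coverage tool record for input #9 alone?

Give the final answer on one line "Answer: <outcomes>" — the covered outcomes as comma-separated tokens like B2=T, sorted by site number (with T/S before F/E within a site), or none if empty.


Event log for input #9 (c=7, y=4):
  B2->S, B1->T, B4->E, B3->T, B4->E, B3->T, B4->E, B3->T, B4->E, B3->F
deduplicating events, the covered set is: B1=T, B2=S, B3=T, B3=F, B4=E
Answer: B1=T, B2=S, B3=T, B3=F, B4=E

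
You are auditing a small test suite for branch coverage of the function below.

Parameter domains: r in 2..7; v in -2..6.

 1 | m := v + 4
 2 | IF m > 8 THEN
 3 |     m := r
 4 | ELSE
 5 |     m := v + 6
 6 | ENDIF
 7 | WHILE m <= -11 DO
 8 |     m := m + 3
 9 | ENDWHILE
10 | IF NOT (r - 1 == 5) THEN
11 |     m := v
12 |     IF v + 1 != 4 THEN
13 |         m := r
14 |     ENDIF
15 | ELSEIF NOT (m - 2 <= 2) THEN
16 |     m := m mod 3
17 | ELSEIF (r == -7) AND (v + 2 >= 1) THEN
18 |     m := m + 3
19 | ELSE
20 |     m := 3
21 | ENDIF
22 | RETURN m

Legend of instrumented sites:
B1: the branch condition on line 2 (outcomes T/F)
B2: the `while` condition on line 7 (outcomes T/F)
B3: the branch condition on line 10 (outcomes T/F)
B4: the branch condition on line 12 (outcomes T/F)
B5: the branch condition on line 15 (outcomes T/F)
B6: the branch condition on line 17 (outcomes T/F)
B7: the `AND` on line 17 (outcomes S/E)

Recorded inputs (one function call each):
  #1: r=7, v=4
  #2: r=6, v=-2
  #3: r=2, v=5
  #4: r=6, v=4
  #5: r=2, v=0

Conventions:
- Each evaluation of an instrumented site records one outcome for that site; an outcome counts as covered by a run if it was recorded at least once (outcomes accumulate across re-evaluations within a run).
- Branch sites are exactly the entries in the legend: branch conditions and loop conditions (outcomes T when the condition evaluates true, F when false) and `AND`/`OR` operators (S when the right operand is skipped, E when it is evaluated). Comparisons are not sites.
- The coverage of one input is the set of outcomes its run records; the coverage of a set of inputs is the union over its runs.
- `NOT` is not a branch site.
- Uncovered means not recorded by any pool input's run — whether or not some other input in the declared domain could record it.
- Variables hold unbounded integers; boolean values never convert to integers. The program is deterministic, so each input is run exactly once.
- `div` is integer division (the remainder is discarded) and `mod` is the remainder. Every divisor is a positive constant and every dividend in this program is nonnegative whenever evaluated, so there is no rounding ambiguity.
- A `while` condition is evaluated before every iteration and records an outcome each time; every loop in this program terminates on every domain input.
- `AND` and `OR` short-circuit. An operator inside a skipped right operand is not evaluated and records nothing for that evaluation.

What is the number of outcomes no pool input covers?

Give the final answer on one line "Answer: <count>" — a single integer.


input #1, r=7, v=4: outcomes B1=F, B2=F, B3=T, B4=T
input #2, r=6, v=-2: outcomes B1=F, B2=F, B3=F, B5=F, B6=F, B7=S
input #3, r=2, v=5: outcomes B1=T, B2=F, B3=T, B4=T
input #4, r=6, v=4: outcomes B1=F, B2=F, B3=F, B5=T
input #5, r=2, v=0: outcomes B1=F, B2=F, B3=T, B4=T
union over the pool: B1=T, B1=F, B2=F, B3=T, B3=F, B4=T, B5=T, B5=F, B6=F, B7=S
uncovered (4 of 14): B2=T, B4=F, B6=T, B7=E
Answer: 4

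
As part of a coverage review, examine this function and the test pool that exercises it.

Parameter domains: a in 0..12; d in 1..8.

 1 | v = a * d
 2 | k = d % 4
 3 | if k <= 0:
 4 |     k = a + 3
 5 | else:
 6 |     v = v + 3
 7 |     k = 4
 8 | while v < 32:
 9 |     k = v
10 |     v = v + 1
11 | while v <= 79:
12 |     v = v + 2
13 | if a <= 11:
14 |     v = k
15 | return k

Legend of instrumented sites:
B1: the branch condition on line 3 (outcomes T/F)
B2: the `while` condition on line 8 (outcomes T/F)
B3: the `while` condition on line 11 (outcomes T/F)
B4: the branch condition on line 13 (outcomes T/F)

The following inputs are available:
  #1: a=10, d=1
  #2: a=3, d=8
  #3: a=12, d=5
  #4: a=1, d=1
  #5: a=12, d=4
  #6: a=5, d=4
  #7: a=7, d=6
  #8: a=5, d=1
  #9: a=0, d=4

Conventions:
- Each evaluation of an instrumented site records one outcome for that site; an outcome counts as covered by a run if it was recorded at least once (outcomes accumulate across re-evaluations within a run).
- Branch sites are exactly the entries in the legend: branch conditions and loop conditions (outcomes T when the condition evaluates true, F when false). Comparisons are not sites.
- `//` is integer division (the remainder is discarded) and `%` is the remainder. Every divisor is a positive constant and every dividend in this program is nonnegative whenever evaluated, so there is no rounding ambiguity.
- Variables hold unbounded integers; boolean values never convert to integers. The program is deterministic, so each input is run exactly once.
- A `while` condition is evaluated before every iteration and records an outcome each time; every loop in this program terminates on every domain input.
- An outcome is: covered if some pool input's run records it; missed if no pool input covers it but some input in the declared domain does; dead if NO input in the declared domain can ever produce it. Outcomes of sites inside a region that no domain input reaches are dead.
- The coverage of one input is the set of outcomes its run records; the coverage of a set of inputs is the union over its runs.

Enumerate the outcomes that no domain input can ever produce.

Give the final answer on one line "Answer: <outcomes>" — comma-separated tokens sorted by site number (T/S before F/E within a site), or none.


running all 104 domain inputs and tallying outcomes:
  reachable outcomes have witnesses, e.g. B1=T (e.g. a=0, d=4), B1=F (e.g. a=0, d=1), B2=T (e.g. a=0, d=1), B2=F (e.g. a=0, d=1)
Answer: none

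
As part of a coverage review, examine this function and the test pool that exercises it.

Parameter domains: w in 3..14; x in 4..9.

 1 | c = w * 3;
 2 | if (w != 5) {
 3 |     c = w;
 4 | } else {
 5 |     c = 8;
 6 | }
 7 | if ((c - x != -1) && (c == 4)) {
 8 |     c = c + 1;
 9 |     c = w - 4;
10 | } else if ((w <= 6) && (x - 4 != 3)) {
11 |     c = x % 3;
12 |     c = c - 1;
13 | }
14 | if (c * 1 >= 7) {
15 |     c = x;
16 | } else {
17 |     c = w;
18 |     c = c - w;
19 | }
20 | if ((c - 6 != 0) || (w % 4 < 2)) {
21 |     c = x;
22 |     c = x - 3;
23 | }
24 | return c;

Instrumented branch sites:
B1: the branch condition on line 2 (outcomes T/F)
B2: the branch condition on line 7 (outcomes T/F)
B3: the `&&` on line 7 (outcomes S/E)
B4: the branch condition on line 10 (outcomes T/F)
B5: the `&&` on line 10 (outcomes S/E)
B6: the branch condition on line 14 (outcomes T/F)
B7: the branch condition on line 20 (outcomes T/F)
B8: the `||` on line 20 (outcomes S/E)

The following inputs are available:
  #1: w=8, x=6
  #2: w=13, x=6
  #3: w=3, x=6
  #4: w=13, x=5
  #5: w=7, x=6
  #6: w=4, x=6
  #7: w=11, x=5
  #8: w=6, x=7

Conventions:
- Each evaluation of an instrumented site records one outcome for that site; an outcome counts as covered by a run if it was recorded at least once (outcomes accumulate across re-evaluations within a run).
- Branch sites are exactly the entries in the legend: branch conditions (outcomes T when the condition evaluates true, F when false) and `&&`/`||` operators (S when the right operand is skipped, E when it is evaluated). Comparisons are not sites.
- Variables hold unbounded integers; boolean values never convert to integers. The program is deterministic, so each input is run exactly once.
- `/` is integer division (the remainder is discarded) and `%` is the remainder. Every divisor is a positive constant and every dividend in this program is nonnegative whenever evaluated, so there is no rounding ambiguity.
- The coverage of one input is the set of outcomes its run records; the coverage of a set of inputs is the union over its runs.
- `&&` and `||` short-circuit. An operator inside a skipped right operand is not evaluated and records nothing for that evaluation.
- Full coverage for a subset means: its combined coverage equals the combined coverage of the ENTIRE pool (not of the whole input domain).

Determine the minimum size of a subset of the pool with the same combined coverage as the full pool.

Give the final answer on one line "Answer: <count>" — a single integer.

run #1 (w=8, x=6) records B1=T, B2=F, B3=E, B4=F, B5=S, B6=T, B7=T, B8=E
run #2 (w=13, x=6) records B1=T, B2=F, B3=E, B4=F, B5=S, B6=T, B7=T, B8=E
run #3 (w=3, x=6) records B1=T, B2=F, B3=E, B4=T, B5=E, B6=F, B7=T, B8=S
run #4 (w=13, x=5) records B1=T, B2=F, B3=E, B4=F, B5=S, B6=T, B7=T, B8=S
run #5 (w=7, x=6) records B1=T, B2=F, B3=E, B4=F, B5=S, B6=T, B7=F, B8=E
run #6 (w=4, x=6) records B1=T, B2=T, B3=E, B6=F, B7=T, B8=S
run #7 (w=11, x=5) records B1=T, B2=F, B3=E, B4=F, B5=S, B6=T, B7=T, B8=S
run #8 (w=6, x=7) records B1=T, B2=F, B3=S, B4=F, B5=E, B6=F, B7=T, B8=S
union over all inputs: B1=T, B2=T, B2=F, B3=S, B3=E, B4=T, B4=F, B5=S, B5=E, B6=T, B6=F, B7=T, B7=F, B8=S, B8=E (15 outcomes)
every size-1 subset falls short of the 15 outcomes (best: 8/15)
every size-2 subset falls short of the 15 outcomes (best: 13/15)
every size-3 subset falls short of the 15 outcomes (best: 14/15)
size 4: inputs {3, 5, 6, 8} cover all 15 outcomes, and no lexicographically smaller subset of this size does

Answer: 4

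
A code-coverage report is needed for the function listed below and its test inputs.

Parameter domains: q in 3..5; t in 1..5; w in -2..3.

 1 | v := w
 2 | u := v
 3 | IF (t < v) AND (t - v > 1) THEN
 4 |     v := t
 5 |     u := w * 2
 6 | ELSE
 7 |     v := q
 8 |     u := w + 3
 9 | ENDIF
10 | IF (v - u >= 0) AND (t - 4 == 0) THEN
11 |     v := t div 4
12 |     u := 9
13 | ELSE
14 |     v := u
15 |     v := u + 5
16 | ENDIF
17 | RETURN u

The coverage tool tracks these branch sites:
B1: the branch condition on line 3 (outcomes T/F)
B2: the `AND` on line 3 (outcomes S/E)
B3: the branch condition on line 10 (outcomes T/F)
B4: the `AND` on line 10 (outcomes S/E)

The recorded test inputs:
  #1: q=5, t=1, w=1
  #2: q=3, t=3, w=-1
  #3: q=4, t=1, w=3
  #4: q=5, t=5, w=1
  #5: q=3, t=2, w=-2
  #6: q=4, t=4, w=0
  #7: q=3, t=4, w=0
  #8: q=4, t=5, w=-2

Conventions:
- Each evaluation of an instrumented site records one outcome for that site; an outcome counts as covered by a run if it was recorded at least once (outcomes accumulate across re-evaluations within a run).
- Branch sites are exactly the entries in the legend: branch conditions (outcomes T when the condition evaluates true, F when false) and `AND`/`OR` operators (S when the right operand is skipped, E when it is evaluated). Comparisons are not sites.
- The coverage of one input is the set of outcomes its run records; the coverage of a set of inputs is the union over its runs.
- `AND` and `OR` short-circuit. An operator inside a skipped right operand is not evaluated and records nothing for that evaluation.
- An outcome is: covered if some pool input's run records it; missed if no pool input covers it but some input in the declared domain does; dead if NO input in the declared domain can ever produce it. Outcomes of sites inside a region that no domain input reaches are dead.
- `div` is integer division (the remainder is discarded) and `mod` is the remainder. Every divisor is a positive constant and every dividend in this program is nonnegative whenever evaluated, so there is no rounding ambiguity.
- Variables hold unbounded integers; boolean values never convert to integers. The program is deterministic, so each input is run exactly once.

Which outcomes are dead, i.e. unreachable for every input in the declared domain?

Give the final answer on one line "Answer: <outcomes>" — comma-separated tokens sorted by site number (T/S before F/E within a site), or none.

sweeping the full domain (90 inputs) for each outcome:
  B1=T: never recorded by any domain input -> dead
  reachable outcomes have witnesses, e.g. B1=F (e.g. q=3, t=1, w=-2), B2=S (e.g. q=3, t=1, w=-2), B2=E (e.g. q=3, t=1, w=2), B3=T (e.g. q=3, t=4, w=-2)

Answer: B1=T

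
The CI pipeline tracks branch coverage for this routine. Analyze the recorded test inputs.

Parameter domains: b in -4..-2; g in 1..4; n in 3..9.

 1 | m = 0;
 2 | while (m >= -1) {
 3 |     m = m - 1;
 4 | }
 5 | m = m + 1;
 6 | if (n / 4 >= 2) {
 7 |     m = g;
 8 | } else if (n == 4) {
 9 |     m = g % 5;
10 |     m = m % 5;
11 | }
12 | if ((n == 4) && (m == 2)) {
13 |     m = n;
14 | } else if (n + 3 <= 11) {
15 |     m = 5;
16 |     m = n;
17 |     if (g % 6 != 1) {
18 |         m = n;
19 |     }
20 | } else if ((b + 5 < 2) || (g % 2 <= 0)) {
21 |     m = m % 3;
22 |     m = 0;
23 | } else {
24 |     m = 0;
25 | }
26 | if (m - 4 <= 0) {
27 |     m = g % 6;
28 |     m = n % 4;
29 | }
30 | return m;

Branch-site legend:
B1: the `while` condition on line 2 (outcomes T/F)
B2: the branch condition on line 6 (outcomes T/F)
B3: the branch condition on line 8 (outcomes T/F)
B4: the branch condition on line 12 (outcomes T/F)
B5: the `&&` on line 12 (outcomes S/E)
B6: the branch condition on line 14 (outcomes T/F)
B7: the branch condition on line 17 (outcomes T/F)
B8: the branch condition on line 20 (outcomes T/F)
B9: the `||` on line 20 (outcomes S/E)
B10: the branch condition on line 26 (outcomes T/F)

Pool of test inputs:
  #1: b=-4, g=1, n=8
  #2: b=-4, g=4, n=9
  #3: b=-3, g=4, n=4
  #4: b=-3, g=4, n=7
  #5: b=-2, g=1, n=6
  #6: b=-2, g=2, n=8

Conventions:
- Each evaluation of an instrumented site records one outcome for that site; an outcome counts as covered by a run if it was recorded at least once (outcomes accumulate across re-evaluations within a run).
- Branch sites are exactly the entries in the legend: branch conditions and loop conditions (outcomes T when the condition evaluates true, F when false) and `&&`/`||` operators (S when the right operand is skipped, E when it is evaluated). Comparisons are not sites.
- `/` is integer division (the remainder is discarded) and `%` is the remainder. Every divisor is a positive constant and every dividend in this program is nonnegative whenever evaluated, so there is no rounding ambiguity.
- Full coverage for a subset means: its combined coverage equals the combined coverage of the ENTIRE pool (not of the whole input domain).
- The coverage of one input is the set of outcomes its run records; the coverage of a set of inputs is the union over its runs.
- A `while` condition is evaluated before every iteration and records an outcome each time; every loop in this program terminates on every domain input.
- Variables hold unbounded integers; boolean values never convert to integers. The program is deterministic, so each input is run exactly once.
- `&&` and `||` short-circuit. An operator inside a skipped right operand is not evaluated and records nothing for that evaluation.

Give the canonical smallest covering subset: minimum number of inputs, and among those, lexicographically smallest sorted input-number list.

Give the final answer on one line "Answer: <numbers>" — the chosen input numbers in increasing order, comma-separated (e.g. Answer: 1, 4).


#1 (b=-4, g=1, n=8) -> B1->T, B1->T, B1->F, B2->T, B5->S, B4->F, B6->T, B7->F, B10->F; covered: B1=T, B1=F, B2=T, B4=F, B5=S, B6=T, B7=F, B10=F
#2 (b=-4, g=4, n=9) -> B1->T, B1->T, B1->F, B2->T, B5->S, B4->F, B6->F, B9->S, B8->T, B10->T; covered: B1=T, B1=F, B2=T, B4=F, B5=S, B6=F, B8=T, B9=S, B10=T
#3 (b=-3, g=4, n=4) -> B1->T, B1->T, B1->F, B2->F, B3->T, B5->E, B4->F, B6->T, B7->T, B10->T; covered: B1=T, B1=F, B2=F, B3=T, B4=F, B5=E, B6=T, B7=T, B10=T
#4 (b=-3, g=4, n=7) -> B1->T, B1->T, B1->F, B2->F, B3->F, B5->S, B4->F, B6->T, B7->T, B10->F; covered: B1=T, B1=F, B2=F, B3=F, B4=F, B5=S, B6=T, B7=T, B10=F
#5 (b=-2, g=1, n=6) -> B1->T, B1->T, B1->F, B2->F, B3->F, B5->S, B4->F, B6->T, B7->F, B10->F; covered: B1=T, B1=F, B2=F, B3=F, B4=F, B5=S, B6=T, B7=F, B10=F
#6 (b=-2, g=2, n=8) -> B1->T, B1->T, B1->F, B2->T, B5->S, B4->F, B6->T, B7->T, B10->F; covered: B1=T, B1=F, B2=T, B4=F, B5=S, B6=T, B7=T, B10=F
pool-wide coverage (17 outcomes): B1=T, B1=F, B2=T, B2=F, B3=T, B3=F, B4=F, B5=S, B5=E, B6=T, B6=F, B7=T, B7=F, B8=T, B9=S, B10=T, B10=F
size 1 is not enough: best union over all size-1 subsets is 9/17
size 2 is not enough: best union over all size-2 subsets is 14/17
the canonical winner is {2, 3, 5}: size 3, full 17-outcome coverage, earliest index list among size-3 covers
Answer: 2, 3, 5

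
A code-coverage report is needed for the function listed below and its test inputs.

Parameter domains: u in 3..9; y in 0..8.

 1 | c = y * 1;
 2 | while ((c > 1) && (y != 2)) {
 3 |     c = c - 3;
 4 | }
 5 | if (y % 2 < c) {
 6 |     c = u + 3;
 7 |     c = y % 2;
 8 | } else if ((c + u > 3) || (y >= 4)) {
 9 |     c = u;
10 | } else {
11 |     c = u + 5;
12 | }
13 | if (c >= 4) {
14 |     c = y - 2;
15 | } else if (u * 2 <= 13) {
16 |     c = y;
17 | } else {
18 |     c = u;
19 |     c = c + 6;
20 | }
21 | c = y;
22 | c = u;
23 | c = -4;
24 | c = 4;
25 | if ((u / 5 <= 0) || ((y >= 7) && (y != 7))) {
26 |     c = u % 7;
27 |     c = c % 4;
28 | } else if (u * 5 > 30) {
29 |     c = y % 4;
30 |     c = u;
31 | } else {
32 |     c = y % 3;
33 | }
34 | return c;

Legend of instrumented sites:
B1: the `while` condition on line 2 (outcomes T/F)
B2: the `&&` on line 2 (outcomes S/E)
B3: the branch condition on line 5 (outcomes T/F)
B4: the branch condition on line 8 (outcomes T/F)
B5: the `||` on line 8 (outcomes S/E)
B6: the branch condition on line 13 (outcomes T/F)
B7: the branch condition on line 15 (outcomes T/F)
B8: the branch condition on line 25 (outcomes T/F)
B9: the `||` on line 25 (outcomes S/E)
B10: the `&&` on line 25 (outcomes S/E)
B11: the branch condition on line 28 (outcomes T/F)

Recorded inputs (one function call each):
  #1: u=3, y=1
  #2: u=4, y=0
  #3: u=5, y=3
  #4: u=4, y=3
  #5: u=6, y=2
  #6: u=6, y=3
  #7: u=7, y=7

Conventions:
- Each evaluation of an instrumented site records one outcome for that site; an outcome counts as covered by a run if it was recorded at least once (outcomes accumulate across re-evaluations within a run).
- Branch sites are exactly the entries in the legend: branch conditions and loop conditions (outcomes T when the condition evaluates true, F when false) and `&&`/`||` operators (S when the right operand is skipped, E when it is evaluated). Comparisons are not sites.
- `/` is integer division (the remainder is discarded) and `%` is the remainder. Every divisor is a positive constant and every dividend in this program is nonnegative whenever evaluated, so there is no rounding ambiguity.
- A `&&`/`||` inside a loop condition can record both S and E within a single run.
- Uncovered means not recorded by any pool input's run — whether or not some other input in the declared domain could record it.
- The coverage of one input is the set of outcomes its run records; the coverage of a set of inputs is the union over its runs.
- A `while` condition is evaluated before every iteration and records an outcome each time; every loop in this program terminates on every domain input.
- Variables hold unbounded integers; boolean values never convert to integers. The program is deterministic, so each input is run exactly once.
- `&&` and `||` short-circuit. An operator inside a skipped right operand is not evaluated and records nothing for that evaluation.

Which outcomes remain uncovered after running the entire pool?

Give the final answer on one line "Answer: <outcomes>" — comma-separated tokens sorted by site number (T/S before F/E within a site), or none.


test 1 (u=3, y=1) fires B2->S, B1->F, B3->F, B5->S, B4->T, B6->F, B7->T, B9->S, B8->T; hits B1=F, B2=S, B3=F, B4=T, B5=S, B6=F, B7=T, B8=T, B9=S
test 2 (u=4, y=0) fires B2->S, B1->F, B3->F, B5->S, B4->T, B6->T, B9->S, B8->T; hits B1=F, B2=S, B3=F, B4=T, B5=S, B6=T, B8=T, B9=S
test 3 (u=5, y=3) fires B2->E, B1->T, B2->S, B1->F, B3->F, B5->S, B4->T, B6->T, B9->E, B10->S, B8->F, B11->F; hits B1=T, B1=F, B2=S, B2=E, B3=F, B4=T, B5=S, B6=T, B8=F, B9=E, B10=S, B11=F
test 4 (u=4, y=3) fires B2->E, B1->T, B2->S, B1->F, B3->F, B5->S, B4->T, B6->T, B9->S, B8->T; hits B1=T, B1=F, B2=S, B2=E, B3=F, B4=T, B5=S, B6=T, B8=T, B9=S
test 5 (u=6, y=2) fires B2->E, B1->F, B3->T, B6->F, B7->T, B9->E, B10->S, B8->F, B11->F; hits B1=F, B2=E, B3=T, B6=F, B7=T, B8=F, B9=E, B10=S, B11=F
test 6 (u=6, y=3) fires B2->E, B1->T, B2->S, B1->F, B3->F, B5->S, B4->T, B6->T, B9->E, B10->S, B8->F, B11->F; hits B1=T, B1=F, B2=S, B2=E, B3=F, B4=T, B5=S, B6=T, B8=F, B9=E, B10=S, B11=F
test 7 (u=7, y=7) fires B2->E, B1->T, B2->E, B1->T, B2->S, B1->F, B3->F, B5->S, B4->T, B6->T, B9->E, B10->E, B8->F, B11->T; hits B1=T, B1=F, B2=S, B2=E, B3=F, B4=T, B5=S, B6=T, B8=F, B9=E, B10=E, B11=T
union over the pool: B1=T, B1=F, B2=S, B2=E, B3=T, B3=F, B4=T, B5=S, B6=T, B6=F, B7=T, B8=T, B8=F, B9=S, B9=E, B10=S, B10=E, B11=T, B11=F
uncovered (3 of 22): B4=F, B5=E, B7=F
Answer: B4=F, B5=E, B7=F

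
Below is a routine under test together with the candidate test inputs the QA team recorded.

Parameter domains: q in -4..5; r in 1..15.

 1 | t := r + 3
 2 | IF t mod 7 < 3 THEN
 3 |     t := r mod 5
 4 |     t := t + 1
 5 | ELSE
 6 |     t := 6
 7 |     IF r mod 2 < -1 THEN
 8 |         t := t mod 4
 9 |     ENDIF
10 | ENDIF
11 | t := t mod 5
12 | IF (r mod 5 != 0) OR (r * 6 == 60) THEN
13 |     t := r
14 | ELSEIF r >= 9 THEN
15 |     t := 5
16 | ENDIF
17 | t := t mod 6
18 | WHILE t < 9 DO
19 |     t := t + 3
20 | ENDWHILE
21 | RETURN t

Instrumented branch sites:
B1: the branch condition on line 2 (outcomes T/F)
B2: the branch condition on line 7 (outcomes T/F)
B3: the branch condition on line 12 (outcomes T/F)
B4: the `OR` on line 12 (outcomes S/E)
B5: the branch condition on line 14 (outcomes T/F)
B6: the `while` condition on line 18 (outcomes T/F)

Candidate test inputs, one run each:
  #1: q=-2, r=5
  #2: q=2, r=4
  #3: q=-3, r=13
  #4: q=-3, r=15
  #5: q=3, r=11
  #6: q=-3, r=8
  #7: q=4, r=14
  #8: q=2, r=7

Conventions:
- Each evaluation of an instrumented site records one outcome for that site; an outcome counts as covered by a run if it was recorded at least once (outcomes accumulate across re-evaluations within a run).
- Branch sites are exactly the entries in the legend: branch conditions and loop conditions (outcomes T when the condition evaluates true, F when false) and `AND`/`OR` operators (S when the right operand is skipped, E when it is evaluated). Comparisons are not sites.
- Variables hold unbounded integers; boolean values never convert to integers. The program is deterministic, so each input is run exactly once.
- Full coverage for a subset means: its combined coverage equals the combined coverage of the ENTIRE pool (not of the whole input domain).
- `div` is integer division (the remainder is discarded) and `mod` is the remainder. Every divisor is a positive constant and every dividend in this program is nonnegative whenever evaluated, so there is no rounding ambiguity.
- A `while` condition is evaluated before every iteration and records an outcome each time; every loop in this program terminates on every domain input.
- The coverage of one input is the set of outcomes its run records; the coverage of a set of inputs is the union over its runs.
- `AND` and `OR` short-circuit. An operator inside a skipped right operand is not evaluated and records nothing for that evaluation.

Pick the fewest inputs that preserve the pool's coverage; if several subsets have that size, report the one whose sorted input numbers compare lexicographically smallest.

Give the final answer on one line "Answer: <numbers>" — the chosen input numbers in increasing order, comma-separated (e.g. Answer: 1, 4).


test 1 (q=-2, r=5) fires B1->T, B4->E, B3->F, B5->F, B6->T, B6->T, B6->T, B6->F; hits B1=T, B3=F, B4=E, B5=F, B6=T, B6=F
test 2 (q=2, r=4) fires B1->T, B4->S, B3->T, B6->T, B6->T, B6->F; hits B1=T, B3=T, B4=S, B6=T, B6=F
test 3 (q=-3, r=13) fires B1->T, B4->S, B3->T, B6->T, B6->T, B6->T, B6->F; hits B1=T, B3=T, B4=S, B6=T, B6=F
test 4 (q=-3, r=15) fires B1->F, B2->F, B4->E, B3->F, B5->T, B6->T, B6->T, B6->F; hits B1=F, B2=F, B3=F, B4=E, B5=T, B6=T, B6=F
test 5 (q=3, r=11) fires B1->T, B4->S, B3->T, B6->T, B6->T, B6->F; hits B1=T, B3=T, B4=S, B6=T, B6=F
test 6 (q=-3, r=8) fires B1->F, B2->F, B4->S, B3->T, B6->T, B6->T, B6->T, B6->F; hits B1=F, B2=F, B3=T, B4=S, B6=T, B6=F
test 7 (q=4, r=14) fires B1->F, B2->F, B4->S, B3->T, B6->T, B6->T, B6->T, B6->F; hits B1=F, B2=F, B3=T, B4=S, B6=T, B6=F
test 8 (q=2, r=7) fires B1->F, B2->F, B4->S, B3->T, B6->T, B6->T, B6->T, B6->F; hits B1=F, B2=F, B3=T, B4=S, B6=T, B6=F
union over all inputs: B1=T, B1=F, B2=F, B3=T, B3=F, B4=S, B4=E, B5=T, B5=F, B6=T, B6=F (11 outcomes)
no size-1 subset reaches all 11 outcomes (best union: 7/11)
no size-2 subset reaches all 11 outcomes (best union: 10/11)
at size 3, {1, 2, 4} reaches all 11 outcomes; every lexicographically earlier size-3 subset fails
Answer: 1, 2, 4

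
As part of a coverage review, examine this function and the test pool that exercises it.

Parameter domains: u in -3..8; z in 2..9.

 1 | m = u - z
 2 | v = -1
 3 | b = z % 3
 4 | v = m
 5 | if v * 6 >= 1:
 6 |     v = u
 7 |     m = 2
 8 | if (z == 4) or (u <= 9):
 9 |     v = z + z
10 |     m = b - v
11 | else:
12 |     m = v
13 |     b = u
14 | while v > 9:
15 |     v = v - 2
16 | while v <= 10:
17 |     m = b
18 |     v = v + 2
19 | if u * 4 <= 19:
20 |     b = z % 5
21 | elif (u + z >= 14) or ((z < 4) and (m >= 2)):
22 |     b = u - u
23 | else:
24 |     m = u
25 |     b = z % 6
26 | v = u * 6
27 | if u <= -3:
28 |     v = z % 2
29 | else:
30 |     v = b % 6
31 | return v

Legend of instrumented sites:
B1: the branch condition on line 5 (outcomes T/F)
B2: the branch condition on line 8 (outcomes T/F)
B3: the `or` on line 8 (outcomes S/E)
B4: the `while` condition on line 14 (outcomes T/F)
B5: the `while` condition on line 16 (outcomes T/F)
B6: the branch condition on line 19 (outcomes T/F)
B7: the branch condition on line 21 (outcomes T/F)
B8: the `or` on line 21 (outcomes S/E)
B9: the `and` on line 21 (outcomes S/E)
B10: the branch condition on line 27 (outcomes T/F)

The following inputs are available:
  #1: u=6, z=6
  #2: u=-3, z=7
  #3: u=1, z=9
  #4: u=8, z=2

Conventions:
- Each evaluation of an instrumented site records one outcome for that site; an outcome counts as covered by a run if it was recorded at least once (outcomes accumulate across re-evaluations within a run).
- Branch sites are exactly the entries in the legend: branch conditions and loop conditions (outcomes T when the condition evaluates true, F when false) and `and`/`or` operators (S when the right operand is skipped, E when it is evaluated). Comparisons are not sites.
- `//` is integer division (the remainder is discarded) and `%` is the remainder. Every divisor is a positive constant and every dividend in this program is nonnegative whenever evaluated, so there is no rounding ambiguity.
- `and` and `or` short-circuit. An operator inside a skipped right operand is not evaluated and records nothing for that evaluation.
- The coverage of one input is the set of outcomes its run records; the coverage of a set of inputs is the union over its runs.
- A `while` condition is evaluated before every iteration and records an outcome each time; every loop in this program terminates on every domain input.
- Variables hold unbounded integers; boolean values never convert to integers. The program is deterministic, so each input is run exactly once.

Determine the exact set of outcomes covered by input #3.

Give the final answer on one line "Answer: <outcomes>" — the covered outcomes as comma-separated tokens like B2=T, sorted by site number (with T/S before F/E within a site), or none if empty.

Running input #3 (u=1, z=9), event by event:
  B1->F, B3->E, B2->T, B4->T, B4->T, B4->T, B4->T, B4->T, B4->F, B5->T
  B5->T, B5->F, B6->T, B10->F
distinct outcomes covered: B1=F, B2=T, B3=E, B4=T, B4=F, B5=T, B5=F, B6=T, B10=F

Answer: B1=F, B2=T, B3=E, B4=T, B4=F, B5=T, B5=F, B6=T, B10=F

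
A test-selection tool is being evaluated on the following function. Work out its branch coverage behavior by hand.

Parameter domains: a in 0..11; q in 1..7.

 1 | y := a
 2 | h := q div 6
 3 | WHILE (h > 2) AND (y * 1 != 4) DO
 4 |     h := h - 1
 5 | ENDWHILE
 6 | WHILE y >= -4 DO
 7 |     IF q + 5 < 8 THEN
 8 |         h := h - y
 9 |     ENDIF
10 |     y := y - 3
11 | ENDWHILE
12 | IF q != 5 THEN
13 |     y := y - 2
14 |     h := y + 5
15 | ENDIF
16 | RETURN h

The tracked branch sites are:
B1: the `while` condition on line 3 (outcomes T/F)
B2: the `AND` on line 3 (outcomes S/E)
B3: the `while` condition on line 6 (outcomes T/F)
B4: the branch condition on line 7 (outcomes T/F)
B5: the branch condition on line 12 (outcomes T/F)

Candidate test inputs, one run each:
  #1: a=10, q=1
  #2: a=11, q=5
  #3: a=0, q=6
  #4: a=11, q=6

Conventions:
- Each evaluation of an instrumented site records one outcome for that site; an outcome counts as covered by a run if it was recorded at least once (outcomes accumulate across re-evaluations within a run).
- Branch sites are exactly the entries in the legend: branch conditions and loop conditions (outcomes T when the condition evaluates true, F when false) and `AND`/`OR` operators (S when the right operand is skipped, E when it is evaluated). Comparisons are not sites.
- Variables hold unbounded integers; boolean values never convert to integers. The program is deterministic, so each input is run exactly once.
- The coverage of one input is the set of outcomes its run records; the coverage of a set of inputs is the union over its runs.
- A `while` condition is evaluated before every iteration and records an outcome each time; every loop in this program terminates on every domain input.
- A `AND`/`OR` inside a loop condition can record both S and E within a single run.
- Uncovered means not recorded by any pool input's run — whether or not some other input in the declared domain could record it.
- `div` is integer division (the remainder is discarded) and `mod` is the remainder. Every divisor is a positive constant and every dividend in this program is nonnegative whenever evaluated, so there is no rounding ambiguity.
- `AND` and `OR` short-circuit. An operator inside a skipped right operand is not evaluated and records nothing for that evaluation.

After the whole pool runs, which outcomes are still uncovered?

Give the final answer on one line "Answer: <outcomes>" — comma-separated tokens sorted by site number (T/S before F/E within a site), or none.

test 1 (a=10, q=1) fires B2->S, B1->F, B3->T, B4->T, B3->T, B4->T, B3->T, B4->T, B3->T, B4->T, B3->T, B4->T, B3->F, B5->T; hits B1=F, B2=S, B3=T, B3=F, B4=T, B5=T
test 2 (a=11, q=5) fires B2->S, B1->F, B3->T, B4->F, B3->T, B4->F, B3->T, B4->F, B3->T, B4->F, B3->T, B4->F, B3->T, B4->F, ...; hits B1=F, B2=S, B3=T, B3=F, B4=F, B5=F
test 3 (a=0, q=6) fires B2->S, B1->F, B3->T, B4->F, B3->T, B4->F, B3->F, B5->T; hits B1=F, B2=S, B3=T, B3=F, B4=F, B5=T
test 4 (a=11, q=6) fires B2->S, B1->F, B3->T, B4->F, B3->T, B4->F, B3->T, B4->F, B3->T, B4->F, B3->T, B4->F, B3->T, B4->F, ...; hits B1=F, B2=S, B3=T, B3=F, B4=F, B5=T
union over the pool: B1=F, B2=S, B3=T, B3=F, B4=T, B4=F, B5=T, B5=F
uncovered (2 of 10): B1=T, B2=E

Answer: B1=T, B2=E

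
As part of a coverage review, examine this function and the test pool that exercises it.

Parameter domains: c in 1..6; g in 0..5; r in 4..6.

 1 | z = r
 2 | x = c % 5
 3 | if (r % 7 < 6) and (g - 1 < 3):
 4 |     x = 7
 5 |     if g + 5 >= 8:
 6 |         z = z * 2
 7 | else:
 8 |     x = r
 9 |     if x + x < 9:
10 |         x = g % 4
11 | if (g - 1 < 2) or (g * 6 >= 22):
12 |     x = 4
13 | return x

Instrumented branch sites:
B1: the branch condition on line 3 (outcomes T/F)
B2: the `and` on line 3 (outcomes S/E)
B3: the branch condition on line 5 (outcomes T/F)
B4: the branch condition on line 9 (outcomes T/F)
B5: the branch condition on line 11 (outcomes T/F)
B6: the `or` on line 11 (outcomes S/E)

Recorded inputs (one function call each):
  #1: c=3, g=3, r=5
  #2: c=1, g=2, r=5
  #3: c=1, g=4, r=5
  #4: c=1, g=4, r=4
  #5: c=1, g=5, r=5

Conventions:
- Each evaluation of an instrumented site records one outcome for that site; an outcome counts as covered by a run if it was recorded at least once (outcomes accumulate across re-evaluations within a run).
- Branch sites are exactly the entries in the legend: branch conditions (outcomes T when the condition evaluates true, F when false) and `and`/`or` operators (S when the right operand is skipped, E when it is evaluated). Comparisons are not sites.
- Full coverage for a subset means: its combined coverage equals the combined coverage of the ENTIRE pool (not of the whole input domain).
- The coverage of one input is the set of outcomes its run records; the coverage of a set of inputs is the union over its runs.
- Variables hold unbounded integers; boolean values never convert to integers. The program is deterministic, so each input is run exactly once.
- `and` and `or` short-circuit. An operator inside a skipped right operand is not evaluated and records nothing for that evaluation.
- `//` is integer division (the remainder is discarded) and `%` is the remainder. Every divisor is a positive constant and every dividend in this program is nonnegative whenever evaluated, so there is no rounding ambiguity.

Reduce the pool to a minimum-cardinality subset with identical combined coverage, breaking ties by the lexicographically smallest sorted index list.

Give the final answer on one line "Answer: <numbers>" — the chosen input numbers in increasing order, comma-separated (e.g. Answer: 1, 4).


test 1 (c=3, g=3, r=5) hits B1=T, B2=E, B3=T, B5=F, B6=E
test 2 (c=1, g=2, r=5) hits B1=T, B2=E, B3=F, B5=T, B6=S
test 3 (c=1, g=4, r=5) hits B1=F, B2=E, B4=F, B5=T, B6=E
test 4 (c=1, g=4, r=4) hits B1=F, B2=E, B4=T, B5=T, B6=E
test 5 (c=1, g=5, r=5) hits B1=F, B2=E, B4=F, B5=T, B6=E
the full pool covers 11 outcomes: B1=T, B1=F, B2=E, B3=T, B3=F, B4=T, B4=F, B5=T, B5=F, B6=S, B6=E
size 1 is not enough: best union over all size-1 subsets is 5/11
size 2 is not enough: best union over all size-2 subsets is 8/11
size 3 is not enough: best union over all size-3 subsets is 10/11
the canonical winner is {1, 2, 3, 4}: size 4, full 11-outcome coverage, earliest index list among size-4 covers
Answer: 1, 2, 3, 4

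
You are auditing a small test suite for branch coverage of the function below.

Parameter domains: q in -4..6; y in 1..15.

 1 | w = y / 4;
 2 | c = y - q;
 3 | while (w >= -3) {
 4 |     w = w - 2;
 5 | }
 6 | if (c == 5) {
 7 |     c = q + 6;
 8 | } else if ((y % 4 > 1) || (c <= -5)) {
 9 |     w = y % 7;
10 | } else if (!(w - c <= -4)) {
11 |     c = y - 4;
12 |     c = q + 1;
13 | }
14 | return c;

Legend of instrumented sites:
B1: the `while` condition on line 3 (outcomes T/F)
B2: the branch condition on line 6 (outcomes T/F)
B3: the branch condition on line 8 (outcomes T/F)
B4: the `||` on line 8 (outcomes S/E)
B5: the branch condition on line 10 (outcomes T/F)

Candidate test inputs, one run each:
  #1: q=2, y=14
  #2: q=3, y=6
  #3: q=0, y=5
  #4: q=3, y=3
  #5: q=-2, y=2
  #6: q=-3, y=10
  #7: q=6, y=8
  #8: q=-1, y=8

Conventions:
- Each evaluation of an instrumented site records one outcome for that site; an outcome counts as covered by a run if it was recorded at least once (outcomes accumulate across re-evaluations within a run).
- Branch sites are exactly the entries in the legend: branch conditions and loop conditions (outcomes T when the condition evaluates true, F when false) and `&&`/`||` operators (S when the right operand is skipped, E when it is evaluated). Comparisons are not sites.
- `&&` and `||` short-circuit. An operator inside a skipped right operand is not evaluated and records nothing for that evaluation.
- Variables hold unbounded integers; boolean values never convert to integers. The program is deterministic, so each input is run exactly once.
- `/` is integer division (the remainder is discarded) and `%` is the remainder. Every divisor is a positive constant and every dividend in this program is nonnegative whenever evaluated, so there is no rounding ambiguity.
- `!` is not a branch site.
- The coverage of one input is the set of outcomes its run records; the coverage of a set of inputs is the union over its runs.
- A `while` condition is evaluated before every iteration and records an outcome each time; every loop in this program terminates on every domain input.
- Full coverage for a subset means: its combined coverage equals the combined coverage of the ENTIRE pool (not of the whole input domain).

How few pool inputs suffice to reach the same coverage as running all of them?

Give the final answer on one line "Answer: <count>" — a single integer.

#1 (q=2, y=14) -> B1->T, B1->T, B1->T, B1->T, B1->F, B2->F, B4->S, B3->T; covered: B1=T, B1=F, B2=F, B3=T, B4=S
#2 (q=3, y=6) -> B1->T, B1->T, B1->T, B1->F, B2->F, B4->S, B3->T; covered: B1=T, B1=F, B2=F, B3=T, B4=S
#3 (q=0, y=5) -> B1->T, B1->T, B1->T, B1->F, B2->T; covered: B1=T, B1=F, B2=T
#4 (q=3, y=3) -> B1->T, B1->T, B1->F, B2->F, B4->S, B3->T; covered: B1=T, B1=F, B2=F, B3=T, B4=S
#5 (q=-2, y=2) -> B1->T, B1->T, B1->F, B2->F, B4->S, B3->T; covered: B1=T, B1=F, B2=F, B3=T, B4=S
#6 (q=-3, y=10) -> B1->T, B1->T, B1->T, B1->F, B2->F, B4->S, B3->T; covered: B1=T, B1=F, B2=F, B3=T, B4=S
#7 (q=6, y=8) -> B1->T, B1->T, B1->T, B1->F, B2->F, B4->E, B3->F, B5->F; covered: B1=T, B1=F, B2=F, B3=F, B4=E, B5=F
#8 (q=-1, y=8) -> B1->T, B1->T, B1->T, B1->F, B2->F, B4->E, B3->F, B5->F; covered: B1=T, B1=F, B2=F, B3=F, B4=E, B5=F
the full pool covers 9 outcomes: B1=T, B1=F, B2=T, B2=F, B3=T, B3=F, B4=S, B4=E, B5=F
every size-1 subset falls short of the 9 outcomes (best: 6/9)
every size-2 subset falls short of the 9 outcomes (best: 8/9)
the canonical winner is {1, 3, 7}: size 3, full 9-outcome coverage, earliest index list among size-3 covers

Answer: 3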